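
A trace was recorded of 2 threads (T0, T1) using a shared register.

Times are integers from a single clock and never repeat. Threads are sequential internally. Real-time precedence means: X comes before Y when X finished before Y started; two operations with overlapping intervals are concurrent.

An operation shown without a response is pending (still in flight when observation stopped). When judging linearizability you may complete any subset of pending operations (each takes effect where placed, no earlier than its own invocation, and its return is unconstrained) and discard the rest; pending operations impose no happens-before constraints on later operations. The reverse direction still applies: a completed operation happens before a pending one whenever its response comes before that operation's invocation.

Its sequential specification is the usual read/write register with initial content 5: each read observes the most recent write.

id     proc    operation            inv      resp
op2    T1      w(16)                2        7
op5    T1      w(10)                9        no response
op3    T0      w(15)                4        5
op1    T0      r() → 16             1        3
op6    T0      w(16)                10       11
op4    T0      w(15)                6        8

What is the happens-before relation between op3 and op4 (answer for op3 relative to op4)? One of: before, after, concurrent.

before

op3 spans [4,5], op4 spans [6,8]
resp(op3)=5 < inv(op4)=6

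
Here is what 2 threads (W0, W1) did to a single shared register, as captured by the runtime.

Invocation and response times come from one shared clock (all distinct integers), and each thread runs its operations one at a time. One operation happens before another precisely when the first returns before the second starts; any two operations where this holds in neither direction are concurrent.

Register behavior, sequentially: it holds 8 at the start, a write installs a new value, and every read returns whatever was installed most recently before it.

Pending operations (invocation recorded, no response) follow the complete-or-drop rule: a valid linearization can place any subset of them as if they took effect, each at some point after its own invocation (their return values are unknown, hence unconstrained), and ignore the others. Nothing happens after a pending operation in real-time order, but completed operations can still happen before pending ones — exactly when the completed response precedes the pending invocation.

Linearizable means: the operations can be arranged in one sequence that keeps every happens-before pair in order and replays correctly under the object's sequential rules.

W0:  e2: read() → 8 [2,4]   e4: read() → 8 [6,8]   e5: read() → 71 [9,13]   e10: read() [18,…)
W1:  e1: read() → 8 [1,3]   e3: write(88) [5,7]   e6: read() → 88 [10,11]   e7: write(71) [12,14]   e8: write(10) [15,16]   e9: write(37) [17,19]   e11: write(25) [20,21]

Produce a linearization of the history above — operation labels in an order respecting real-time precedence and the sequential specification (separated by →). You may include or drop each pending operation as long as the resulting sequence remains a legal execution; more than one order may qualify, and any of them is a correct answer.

1. e1 read() → 8, leaving value 8
2. e2 read() → 8, leaving value 8
3. e4 read() → 8, leaving value 8
4. e3 write(88), leaving value 88
5. e6 read() → 88, leaving value 88
6. e7 write(71), leaving value 71
7. e5 read() → 71, leaving value 71
8. e8 write(10), leaving value 10
9. e9 write(37), leaving value 37
10. e10 read() (pending, included), leaving value 37
11. e11 write(25), leaving value 25

e1 → e2 → e4 → e3 → e6 → e7 → e5 → e8 → e9 → e10 → e11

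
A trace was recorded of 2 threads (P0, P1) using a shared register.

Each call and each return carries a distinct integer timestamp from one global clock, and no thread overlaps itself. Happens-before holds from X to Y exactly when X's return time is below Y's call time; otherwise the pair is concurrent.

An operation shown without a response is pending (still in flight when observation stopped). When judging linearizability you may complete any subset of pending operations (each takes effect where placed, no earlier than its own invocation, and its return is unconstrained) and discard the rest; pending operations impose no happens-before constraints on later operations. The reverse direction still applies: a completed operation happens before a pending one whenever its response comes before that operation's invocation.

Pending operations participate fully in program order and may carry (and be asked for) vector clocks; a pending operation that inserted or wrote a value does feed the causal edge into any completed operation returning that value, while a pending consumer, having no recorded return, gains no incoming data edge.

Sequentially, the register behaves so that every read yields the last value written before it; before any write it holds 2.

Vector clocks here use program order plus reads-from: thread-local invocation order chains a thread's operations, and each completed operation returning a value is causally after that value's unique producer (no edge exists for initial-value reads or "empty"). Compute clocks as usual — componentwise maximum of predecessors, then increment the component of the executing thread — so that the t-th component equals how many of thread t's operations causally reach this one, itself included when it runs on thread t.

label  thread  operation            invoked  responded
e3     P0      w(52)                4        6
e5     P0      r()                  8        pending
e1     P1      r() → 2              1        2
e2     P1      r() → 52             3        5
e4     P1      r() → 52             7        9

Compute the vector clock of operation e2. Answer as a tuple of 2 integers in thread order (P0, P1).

(1, 2)

no predecessors for e1 (invoked 1): P1 increments from zero → (0, 1)
no predecessors for e3 (invoked 4): P0 increments from zero → (1, 0)
invoked at 8, e5 merges VC(e3)=(1, 0) and bumps P0's slot → (2, 0)
invoked at 3, e2 merges VC(e1)=(0, 1), VC(e3)=(1, 0) and bumps P1's slot → (1, 2)
invoked at 7, e4 merges VC(e2)=(1, 2), VC(e3)=(1, 0) and bumps P1's slot → (1, 3)
target: VC(e2) = (1, 2)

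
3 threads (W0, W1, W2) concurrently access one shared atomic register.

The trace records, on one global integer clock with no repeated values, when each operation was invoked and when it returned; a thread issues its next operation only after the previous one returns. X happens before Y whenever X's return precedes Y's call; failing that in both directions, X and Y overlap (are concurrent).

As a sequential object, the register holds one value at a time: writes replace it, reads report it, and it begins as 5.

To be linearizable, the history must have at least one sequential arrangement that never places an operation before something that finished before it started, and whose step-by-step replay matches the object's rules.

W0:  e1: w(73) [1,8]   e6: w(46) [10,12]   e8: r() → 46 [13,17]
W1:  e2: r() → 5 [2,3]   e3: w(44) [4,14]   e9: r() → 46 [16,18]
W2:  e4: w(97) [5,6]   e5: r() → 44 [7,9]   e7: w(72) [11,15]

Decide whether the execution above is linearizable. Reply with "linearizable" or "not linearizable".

linearizable

one valid linearization: e2, e1, e4, e3, e5, e7, e6, e8, e9
step 1: e2 r() → 5 — value 5
step 2: e1 w(73) — value 73
step 3: e4 w(97) — value 97
step 4: e3 w(44) — value 44
step 5: e5 r() → 44 — value 44
step 6: e7 w(72) — value 72
step 7: e6 w(46) — value 46
step 8: e8 r() → 46 — value 46
step 9: e9 r() → 46 — value 46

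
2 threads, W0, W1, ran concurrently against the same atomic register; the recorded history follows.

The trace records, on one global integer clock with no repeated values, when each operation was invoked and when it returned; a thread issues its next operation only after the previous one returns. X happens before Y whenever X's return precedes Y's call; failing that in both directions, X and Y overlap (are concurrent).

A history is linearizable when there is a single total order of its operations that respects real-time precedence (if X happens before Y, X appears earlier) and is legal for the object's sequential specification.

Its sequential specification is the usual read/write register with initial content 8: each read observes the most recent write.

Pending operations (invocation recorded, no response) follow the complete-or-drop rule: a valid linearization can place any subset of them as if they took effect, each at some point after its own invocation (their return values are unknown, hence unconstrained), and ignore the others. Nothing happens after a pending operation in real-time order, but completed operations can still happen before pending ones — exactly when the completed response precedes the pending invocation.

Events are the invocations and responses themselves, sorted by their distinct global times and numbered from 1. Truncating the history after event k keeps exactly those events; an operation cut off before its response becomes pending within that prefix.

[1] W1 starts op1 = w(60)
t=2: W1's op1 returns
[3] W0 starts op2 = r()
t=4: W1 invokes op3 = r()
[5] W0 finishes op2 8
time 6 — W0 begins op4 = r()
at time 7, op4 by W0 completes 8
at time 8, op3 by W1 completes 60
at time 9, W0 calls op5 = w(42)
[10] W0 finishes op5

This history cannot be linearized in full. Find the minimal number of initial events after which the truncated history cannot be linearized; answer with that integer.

events 1..4 are linearizable, e.g. via op1:
1. op1 w(60), leaving value 60
include event 5 — op2 responding at 5 — and every candidate order breaks
no completion choice of the 1 pending operation (op3) rescues it — every subset was tried
for example op1, op2 (pending dropped) fails at step 2: op2 r() → 8 is not legal there

5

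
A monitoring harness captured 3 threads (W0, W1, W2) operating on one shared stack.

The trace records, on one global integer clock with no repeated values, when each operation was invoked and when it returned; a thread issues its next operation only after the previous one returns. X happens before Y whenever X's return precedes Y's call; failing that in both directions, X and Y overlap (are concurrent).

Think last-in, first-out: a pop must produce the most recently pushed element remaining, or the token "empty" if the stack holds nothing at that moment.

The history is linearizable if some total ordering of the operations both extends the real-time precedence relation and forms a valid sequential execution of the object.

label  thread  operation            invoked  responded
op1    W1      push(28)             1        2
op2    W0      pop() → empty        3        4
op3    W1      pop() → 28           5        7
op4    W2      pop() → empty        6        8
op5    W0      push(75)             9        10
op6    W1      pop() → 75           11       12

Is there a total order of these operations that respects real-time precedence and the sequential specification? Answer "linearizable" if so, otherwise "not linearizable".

events 1..3 are fine; event 4 — the response of op2 at time 4 — makes the prefix non-linearizable
exhaustive check: the 2 completed stack ops admit one real-time order; illegal
take op1, op2: step 2 already fails, because op2 pop() → empty cannot occur there

not linearizable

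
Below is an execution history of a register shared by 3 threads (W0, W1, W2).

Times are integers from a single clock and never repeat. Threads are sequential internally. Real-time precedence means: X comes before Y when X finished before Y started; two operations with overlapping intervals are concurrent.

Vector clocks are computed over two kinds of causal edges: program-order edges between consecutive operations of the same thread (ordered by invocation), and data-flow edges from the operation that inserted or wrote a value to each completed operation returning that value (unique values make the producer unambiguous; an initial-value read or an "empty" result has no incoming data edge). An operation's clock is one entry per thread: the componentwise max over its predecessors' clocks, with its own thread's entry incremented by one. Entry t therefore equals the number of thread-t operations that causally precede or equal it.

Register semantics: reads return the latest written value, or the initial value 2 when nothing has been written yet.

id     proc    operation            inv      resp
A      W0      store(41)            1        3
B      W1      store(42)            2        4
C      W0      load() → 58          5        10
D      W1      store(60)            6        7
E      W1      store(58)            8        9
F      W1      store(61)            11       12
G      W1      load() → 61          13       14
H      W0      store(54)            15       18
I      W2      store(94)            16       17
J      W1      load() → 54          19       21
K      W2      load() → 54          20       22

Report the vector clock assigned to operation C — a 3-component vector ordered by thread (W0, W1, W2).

I, invoked 16, has no incoming edges; only W2's bump applies → (0, 0, 1)
B, invoked 2, has no incoming edges; only W1's bump applies → (0, 1, 0)
A, invoked 1, has no incoming edges; only W0's bump applies → (1, 0, 0)
D, invoked 6, takes VC(B)=(0, 1, 0) under max, adds 1 for W1 → (0, 2, 0)
E, invoked 8, takes VC(D)=(0, 2, 0) under max, adds 1 for W1 → (0, 3, 0)
F, invoked 11, takes VC(E)=(0, 3, 0) under max, adds 1 for W1 → (0, 4, 0)
G, invoked 13, takes VC(F)=(0, 4, 0) under max, adds 1 for W1 → (0, 5, 0)
C, invoked 5, takes VC(A)=(1, 0, 0), VC(E)=(0, 3, 0) under max, adds 1 for W0 → (2, 3, 0)
H, invoked 15, takes VC(C)=(2, 3, 0) under max, adds 1 for W0 → (3, 3, 0)
K, invoked 20, takes VC(H)=(3, 3, 0), VC(I)=(0, 0, 1) under max, adds 1 for W2 → (3, 3, 2)
J, invoked 19, takes VC(G)=(0, 5, 0), VC(H)=(3, 3, 0) under max, adds 1 for W1 → (3, 6, 0)
target: VC(C) = (2, 3, 0)

(2, 3, 0)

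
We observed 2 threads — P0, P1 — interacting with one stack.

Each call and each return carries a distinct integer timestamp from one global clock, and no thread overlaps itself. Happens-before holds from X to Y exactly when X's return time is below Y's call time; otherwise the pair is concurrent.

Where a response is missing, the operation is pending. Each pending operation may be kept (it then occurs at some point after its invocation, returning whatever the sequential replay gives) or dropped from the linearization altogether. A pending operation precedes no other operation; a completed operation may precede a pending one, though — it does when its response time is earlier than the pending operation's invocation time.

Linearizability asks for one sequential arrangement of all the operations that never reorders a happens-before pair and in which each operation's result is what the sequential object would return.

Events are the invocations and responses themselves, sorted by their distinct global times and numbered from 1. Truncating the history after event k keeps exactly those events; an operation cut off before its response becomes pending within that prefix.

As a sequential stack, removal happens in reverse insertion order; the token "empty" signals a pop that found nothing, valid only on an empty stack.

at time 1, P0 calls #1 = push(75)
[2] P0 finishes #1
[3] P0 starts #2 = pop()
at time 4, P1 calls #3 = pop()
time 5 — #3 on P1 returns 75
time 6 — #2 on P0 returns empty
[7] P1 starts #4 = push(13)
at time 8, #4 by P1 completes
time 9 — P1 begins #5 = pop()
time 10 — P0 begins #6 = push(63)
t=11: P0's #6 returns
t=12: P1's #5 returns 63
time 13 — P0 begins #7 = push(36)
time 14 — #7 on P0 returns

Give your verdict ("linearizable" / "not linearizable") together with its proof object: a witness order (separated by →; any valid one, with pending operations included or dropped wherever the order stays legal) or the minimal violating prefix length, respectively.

1. #1 push(75), leaving stack <75>
2. #3 pop() → 75, leaving stack <>
3. #2 pop() → empty, leaving stack <>
4. #4 push(13), leaving stack <13>
5. #6 push(63), leaving stack <13,63>
6. #5 pop() → 63, leaving stack <13>
7. #7 push(36), leaving stack <13,36>

linearizable — witness: #1 → #3 → #2 → #4 → #6 → #5 → #7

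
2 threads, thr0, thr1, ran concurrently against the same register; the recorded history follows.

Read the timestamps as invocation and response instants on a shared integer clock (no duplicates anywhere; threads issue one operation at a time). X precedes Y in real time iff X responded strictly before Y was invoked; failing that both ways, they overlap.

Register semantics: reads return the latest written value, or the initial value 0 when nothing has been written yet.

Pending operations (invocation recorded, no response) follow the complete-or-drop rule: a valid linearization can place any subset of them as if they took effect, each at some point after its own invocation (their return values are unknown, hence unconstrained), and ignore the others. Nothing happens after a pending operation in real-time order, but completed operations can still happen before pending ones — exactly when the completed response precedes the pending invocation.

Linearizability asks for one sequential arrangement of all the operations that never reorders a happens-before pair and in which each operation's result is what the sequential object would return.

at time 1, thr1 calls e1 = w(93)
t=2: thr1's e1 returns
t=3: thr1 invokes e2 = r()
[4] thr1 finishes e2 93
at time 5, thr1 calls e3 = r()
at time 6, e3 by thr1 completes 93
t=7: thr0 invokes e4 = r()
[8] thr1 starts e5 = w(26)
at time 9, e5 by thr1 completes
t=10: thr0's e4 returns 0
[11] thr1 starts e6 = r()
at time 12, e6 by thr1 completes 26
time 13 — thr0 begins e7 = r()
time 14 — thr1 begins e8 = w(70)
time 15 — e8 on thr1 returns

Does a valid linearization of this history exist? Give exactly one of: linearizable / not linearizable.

not linearizable

events 1..9 are fine; event 10 — the response of e4 at time 10 — makes the prefix non-linearizable
no legal order exists: 2 real-time-consistent candidates over 5 completed register operations, all rejected
one such order, e1, e2, e3, e4, e5, breaks at step 4 where e4 r() → 0 is illegal
one such order, e1, e2, e3, e5, e4, breaks at step 5 where e4 r() → 0 is illegal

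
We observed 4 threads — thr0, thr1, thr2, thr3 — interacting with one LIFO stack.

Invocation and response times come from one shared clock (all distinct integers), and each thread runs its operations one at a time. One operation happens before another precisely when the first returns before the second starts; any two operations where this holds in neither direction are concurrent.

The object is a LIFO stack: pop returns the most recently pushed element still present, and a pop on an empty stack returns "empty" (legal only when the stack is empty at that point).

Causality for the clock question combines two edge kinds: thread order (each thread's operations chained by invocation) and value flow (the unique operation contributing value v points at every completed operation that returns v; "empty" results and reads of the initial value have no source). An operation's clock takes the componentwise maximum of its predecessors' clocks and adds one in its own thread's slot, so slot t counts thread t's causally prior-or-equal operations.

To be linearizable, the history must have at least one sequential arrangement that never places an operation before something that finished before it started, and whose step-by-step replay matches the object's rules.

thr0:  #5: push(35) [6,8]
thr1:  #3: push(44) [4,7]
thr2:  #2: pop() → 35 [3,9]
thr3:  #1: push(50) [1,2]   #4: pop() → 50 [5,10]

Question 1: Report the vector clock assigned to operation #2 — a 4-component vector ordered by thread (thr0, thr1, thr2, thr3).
#1, invoked 1, has no incoming edges; only thr3's bump applies → (0, 0, 0, 1)
#3, invoked 4, has no incoming edges; only thr1's bump applies → (0, 1, 0, 0)
#5, invoked 6, has no incoming edges; only thr0's bump applies → (1, 0, 0, 0)
#4 (invocation 5): componentwise max over VC(#1)=(0, 0, 0, 1), +1 at thr3, giving (0, 0, 0, 2)
#2 (invocation 3): componentwise max over VC(#5)=(1, 0, 0, 0), +1 at thr2, giving (1, 0, 1, 0)
target: VC(#2) = (1, 0, 1, 0)

(1, 0, 1, 0)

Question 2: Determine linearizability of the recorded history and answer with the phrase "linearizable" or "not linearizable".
one valid linearization: #1, #4, #3, #5, #2
step 1: #1 push(50) — stack <50>
step 2: #4 pop() → 50 — stack <>
step 3: #3 push(44) — stack <44>
step 4: #5 push(35) — stack <44,35>
step 5: #2 pop() → 35 — stack <44>

linearizable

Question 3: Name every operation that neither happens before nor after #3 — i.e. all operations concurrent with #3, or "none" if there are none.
#3 runs from 4 to 7; window-overlapping ops are concurrent
#1 [1,2]: before
#2 [3,9]: concurrent
#4 [5,10]: concurrent
#5 [6,8]: concurrent

#2, #4, #5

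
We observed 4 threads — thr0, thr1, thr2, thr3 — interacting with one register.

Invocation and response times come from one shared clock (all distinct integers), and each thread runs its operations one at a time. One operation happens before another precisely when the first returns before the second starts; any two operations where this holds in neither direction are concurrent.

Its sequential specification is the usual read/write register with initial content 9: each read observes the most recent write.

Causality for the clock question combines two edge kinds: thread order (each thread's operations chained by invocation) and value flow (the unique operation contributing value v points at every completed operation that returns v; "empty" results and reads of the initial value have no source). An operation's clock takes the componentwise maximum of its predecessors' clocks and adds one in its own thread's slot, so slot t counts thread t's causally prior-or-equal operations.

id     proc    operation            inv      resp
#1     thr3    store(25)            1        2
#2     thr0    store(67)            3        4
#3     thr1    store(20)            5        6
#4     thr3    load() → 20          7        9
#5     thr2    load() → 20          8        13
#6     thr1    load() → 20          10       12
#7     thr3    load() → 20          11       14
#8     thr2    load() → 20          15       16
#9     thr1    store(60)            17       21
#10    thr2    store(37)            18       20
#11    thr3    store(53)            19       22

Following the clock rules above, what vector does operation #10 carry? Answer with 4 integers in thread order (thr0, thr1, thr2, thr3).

(0, 1, 3, 0)

no predecessors for #1 (invoked 1): thr3 increments from zero → (0, 0, 0, 1)
no predecessors for #3 (invoked 5): thr1 increments from zero → (0, 1, 0, 0)
no predecessors for #2 (invoked 3): thr0 increments from zero → (1, 0, 0, 0)
VC(#5, invoked at 8): max of VC(#3)=(0, 1, 0, 0), then +1 on thread thr2 → (0, 1, 1, 0)
VC(#6, invoked at 10): max of VC(#3)=(0, 1, 0, 0), then +1 on thread thr1 → (0, 2, 0, 0)
VC(#4, invoked at 7): max of VC(#1)=(0, 0, 0, 1), VC(#3)=(0, 1, 0, 0), then +1 on thread thr3 → (0, 1, 0, 2)
VC(#8, invoked at 15): max of VC(#3)=(0, 1, 0, 0), VC(#5)=(0, 1, 1, 0), then +1 on thread thr2 → (0, 1, 2, 0)
VC(#9, invoked at 17): max of VC(#6)=(0, 2, 0, 0), then +1 on thread thr1 → (0, 3, 0, 0)
VC(#7, invoked at 11): max of VC(#3)=(0, 1, 0, 0), VC(#4)=(0, 1, 0, 2), then +1 on thread thr3 → (0, 1, 0, 3)
VC(#10, invoked at 18): max of VC(#8)=(0, 1, 2, 0), then +1 on thread thr2 → (0, 1, 3, 0)
VC(#11, invoked at 19): max of VC(#7)=(0, 1, 0, 3), then +1 on thread thr3 → (0, 1, 0, 4)
target: VC(#10) = (0, 1, 3, 0)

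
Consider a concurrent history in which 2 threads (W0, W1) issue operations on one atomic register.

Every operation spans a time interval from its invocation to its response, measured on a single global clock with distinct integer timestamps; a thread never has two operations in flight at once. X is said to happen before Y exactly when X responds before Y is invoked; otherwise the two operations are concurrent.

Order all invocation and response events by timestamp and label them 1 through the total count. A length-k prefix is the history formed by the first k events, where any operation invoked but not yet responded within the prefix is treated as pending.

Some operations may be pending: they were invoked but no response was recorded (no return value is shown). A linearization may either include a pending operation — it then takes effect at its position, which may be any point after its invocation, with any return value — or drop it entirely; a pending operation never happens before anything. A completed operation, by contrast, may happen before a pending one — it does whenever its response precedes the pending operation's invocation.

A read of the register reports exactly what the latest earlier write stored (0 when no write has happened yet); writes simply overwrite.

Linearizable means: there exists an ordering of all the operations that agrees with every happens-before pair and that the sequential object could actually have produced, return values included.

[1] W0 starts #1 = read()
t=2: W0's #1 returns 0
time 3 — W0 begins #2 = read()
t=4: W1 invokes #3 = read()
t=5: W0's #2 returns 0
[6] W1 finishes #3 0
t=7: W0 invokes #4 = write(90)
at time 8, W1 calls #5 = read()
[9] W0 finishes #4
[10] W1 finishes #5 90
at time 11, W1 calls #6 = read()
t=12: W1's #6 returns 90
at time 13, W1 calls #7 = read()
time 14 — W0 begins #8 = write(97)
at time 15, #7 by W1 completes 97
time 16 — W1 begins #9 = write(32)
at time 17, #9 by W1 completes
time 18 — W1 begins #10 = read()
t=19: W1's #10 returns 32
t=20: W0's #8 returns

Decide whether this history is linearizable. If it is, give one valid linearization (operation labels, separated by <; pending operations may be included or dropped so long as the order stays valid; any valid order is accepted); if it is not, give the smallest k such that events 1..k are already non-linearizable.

step 1: #1 read() → 0 — value 0
step 2: #2 read() → 0 — value 0
step 3: #3 read() → 0 — value 0
step 4: #4 write(90) — value 90
step 5: #5 read() → 90 — value 90
step 6: #6 read() → 90 — value 90
step 7: #8 write(97) — value 97
step 8: #7 read() → 97 — value 97
step 9: #9 write(32) — value 32
step 10: #10 read() → 32 — value 32

linearizable — witness: #1 < #2 < #3 < #4 < #5 < #6 < #8 < #7 < #9 < #10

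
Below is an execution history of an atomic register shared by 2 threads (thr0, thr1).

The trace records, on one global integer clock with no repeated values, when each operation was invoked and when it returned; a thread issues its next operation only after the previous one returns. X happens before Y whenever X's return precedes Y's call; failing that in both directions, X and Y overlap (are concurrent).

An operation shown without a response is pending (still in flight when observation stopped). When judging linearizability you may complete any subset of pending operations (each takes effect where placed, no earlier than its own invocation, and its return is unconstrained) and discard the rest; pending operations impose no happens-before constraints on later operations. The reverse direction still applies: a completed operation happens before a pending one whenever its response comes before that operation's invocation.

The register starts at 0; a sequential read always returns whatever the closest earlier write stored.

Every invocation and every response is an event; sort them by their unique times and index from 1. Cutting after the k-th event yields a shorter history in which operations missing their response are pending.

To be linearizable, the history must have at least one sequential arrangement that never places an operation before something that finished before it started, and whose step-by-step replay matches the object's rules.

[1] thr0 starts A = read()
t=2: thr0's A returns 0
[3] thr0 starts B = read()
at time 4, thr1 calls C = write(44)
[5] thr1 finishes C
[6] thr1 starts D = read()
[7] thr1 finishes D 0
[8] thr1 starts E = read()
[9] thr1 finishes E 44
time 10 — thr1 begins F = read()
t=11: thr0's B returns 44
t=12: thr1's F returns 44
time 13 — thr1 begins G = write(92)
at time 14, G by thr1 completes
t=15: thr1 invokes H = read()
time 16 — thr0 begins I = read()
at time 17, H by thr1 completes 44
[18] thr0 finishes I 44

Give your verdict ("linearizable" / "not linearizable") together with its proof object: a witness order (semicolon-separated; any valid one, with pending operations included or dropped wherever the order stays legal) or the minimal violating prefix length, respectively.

events 1..6 are fine; event 7 — the response of D at time 7 — makes the prefix non-linearizable
the completed operations (3 total) allow one real-time order; the atomic register replay rejects it
completion choices over the 1 pending operation (B) were checked; none helps
take A, C, D (pending dropped): step 3 already fails, because D read() → 0 cannot occur there

not linearizable — minimal violating prefix: 7 events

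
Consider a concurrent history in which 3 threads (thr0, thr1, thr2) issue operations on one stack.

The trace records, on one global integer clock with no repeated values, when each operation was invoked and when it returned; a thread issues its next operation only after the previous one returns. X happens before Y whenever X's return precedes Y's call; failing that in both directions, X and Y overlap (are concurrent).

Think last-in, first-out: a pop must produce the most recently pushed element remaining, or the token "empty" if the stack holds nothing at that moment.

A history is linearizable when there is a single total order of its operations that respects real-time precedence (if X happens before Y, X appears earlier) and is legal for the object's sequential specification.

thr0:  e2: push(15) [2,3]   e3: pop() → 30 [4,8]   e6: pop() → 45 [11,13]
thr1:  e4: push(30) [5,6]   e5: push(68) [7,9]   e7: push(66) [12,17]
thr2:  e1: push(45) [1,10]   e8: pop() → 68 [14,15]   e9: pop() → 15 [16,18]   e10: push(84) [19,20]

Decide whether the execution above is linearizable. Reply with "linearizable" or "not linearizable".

linearizable

witness order: e2, e4, e3, e5, e1, e6, e8, e9, e7, e10
1. e2 push(15), leaving stack <15>
2. e4 push(30), leaving stack <15,30>
3. e3 pop() → 30, leaving stack <15>
4. e5 push(68), leaving stack <15,68>
5. e1 push(45), leaving stack <15,68,45>
6. e6 pop() → 45, leaving stack <15,68>
7. e8 pop() → 68, leaving stack <15>
8. e9 pop() → 15, leaving stack <>
9. e7 push(66), leaving stack <66>
10. e10 push(84), leaving stack <66,84>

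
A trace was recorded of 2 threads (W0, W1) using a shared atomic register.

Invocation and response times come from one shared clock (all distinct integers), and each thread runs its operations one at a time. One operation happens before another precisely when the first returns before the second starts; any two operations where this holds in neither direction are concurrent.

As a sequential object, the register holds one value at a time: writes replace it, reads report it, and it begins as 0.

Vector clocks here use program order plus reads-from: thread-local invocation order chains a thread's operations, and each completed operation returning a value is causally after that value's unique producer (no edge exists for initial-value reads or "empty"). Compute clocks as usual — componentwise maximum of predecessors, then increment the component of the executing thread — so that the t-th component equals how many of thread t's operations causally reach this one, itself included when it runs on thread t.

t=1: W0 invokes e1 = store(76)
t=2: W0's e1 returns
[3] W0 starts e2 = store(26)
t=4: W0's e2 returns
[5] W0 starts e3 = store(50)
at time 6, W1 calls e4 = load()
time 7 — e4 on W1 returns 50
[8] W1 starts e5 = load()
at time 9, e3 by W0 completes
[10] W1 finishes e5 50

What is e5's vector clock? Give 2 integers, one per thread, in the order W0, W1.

(3, 2)

no predecessors for e1 (invoked 1): W0 increments from zero → (1, 0)
e2, invoked 3, takes VC(e1)=(1, 0) under max, adds 1 for W0 → (2, 0)
e3, invoked 5, takes VC(e2)=(2, 0) under max, adds 1 for W0 → (3, 0)
e4, invoked 6, takes VC(e3)=(3, 0) under max, adds 1 for W1 → (3, 1)
e5, invoked 8, takes VC(e3)=(3, 0), VC(e4)=(3, 1) under max, adds 1 for W1 → (3, 2)
target: VC(e5) = (3, 2)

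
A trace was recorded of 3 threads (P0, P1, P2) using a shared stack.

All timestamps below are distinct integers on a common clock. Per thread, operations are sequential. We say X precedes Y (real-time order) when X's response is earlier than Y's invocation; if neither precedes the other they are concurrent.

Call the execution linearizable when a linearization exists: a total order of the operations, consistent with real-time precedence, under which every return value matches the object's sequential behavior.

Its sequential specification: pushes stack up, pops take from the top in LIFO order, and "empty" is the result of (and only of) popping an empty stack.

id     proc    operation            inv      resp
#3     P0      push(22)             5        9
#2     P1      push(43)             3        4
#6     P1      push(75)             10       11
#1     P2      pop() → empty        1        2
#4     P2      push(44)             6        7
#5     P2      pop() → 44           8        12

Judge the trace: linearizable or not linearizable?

a witness: #1, #2, #3, #4, #5, #6
step 1: #1 pop() → empty — stack <>
step 2: #2 push(43) — stack <43>
step 3: #3 push(22) — stack <43,22>
step 4: #4 push(44) — stack <43,22,44>
step 5: #5 pop() → 44 — stack <43,22>
step 6: #6 push(75) — stack <43,22,75>

linearizable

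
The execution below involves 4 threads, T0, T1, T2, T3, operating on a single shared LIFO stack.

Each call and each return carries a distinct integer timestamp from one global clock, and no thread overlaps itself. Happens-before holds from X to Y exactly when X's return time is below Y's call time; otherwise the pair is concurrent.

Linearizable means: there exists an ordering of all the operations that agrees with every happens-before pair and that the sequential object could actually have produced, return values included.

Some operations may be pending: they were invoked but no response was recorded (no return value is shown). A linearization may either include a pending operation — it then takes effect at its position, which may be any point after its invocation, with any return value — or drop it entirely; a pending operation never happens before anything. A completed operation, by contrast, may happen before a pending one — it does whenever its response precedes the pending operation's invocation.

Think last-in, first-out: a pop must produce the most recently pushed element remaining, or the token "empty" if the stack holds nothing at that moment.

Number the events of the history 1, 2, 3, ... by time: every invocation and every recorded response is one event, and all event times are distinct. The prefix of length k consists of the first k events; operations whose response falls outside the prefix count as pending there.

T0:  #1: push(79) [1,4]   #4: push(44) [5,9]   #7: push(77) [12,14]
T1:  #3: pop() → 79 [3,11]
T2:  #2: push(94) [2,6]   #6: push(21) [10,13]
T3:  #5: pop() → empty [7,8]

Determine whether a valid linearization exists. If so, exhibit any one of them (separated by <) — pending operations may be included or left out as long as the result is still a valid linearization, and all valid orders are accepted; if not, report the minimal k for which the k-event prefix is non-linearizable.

cut after 7 events: linearizable; cut after 8 events (#5 responds, time 8): not linearizable
all 2 real-time-respecting orders fail — 3 completed LIFO stack operations, no legal replay
including or dropping the 2 pending operations (#3, #4) in any combination fails
take #1, #2, #5 (pending dropped): step 3 already fails, because #5 pop() → empty cannot occur there
take #2, #1, #5 (pending dropped): step 3 already fails, because #5 pop() → empty cannot occur there

not linearizable — minimal violating prefix: 8 events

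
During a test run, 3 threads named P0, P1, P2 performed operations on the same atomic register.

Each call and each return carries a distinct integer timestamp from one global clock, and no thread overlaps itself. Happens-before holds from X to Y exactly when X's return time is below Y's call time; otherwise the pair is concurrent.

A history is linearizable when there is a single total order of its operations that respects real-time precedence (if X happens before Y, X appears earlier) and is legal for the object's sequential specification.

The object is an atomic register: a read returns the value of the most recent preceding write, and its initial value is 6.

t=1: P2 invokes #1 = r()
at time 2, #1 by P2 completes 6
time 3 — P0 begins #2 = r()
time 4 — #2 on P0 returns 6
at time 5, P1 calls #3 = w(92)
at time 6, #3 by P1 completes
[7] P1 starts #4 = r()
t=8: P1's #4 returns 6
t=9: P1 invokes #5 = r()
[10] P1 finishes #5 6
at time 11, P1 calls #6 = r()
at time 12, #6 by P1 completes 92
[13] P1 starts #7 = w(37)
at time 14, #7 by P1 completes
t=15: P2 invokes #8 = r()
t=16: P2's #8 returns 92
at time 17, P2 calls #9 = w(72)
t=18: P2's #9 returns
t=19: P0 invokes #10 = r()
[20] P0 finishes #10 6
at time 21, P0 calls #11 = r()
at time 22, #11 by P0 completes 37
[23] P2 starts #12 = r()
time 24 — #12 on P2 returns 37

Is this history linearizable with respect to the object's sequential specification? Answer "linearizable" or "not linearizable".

not linearizable

events 1..7 are fine; event 8 — the response of #4 at time 8 — makes the prefix non-linearizable
exhaustive check: the 4 completed atomic register ops admit one real-time order; illegal
take #1, #2, #3, #4: step 4 already fails, because #4 r() → 6 cannot occur there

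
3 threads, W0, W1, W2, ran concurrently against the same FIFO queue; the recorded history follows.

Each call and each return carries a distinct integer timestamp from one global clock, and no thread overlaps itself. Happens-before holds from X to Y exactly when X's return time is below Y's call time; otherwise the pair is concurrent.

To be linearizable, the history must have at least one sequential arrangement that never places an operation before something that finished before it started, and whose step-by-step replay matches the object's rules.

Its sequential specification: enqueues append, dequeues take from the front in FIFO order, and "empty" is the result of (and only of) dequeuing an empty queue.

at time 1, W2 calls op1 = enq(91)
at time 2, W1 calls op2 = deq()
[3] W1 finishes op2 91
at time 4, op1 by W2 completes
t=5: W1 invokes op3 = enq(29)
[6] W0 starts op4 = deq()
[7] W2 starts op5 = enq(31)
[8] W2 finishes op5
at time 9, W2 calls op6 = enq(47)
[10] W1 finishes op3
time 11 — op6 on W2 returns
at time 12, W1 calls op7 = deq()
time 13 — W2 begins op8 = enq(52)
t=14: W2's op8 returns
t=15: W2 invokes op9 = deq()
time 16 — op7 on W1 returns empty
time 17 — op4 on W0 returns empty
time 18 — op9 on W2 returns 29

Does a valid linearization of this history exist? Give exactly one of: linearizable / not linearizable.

events 1..15 are fine; event 16 — the response of op7 at time 16 — makes the prefix non-linearizable
12 orders of the 7 completed FIFO queue ops respect real time; none is legal
completion choices over the 2 pending operations (op4, op9) were checked; none helps
take op1, op2, op3, op5, op6, op7, op8 (pending dropped): step 6 already fails, because op7 deq() → empty cannot occur there
take op1, op2, op3, op5, op6, op8, op7 (pending dropped): step 7 already fails, because op7 deq() → empty cannot occur there

not linearizable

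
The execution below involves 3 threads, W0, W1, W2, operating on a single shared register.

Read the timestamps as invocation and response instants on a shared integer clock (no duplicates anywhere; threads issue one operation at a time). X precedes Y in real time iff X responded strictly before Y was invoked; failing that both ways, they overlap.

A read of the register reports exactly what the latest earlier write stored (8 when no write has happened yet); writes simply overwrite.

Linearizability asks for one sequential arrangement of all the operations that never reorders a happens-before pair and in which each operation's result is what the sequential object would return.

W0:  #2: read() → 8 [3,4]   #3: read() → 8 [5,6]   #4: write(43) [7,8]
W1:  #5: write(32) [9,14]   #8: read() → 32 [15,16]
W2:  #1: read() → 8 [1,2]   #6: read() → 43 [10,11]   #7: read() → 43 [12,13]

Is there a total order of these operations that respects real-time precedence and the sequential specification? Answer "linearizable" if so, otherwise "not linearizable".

one valid linearization: #1, #2, #3, #4, #6, #7, #5, #8
after step 1 (#1 read() → 8): value 8
after step 2 (#2 read() → 8): value 8
after step 3 (#3 read() → 8): value 8
after step 4 (#4 write(43)): value 43
after step 5 (#6 read() → 43): value 43
after step 6 (#7 read() → 43): value 43
after step 7 (#5 write(32)): value 32
after step 8 (#8 read() → 32): value 32

linearizable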